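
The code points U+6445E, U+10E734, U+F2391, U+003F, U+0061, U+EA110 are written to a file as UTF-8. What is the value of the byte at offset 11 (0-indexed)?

0x91

U+6445E → 4-byte form F1 A4 91 9E at offsets 0–3.
U+10E734 → 4-byte form F4 8E 9C B4 at offsets 4–7.
U+F2391 → 4-byte form F3 B2 8E 91 at offsets 8–11.
Offset 11 falls in char 3's range; it's byte 4 of F3 B2 8E 91 = 0x91.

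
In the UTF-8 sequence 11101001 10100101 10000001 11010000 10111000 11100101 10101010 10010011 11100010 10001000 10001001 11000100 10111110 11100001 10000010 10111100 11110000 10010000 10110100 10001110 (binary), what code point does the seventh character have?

U+10D0E

Offset 0: leading byte 0xE9 = 11101001 → 3-byte char #1 = E9 A5 81.
Offset 3: leading byte 0xD0 = 11010000 → 2-byte char #2 = D0 B8.
Offset 5: leading byte 0xE5 = 11100101 → 3-byte char #3 = E5 AA 93.
Offset 8: leading byte 0xE2 = 11100010 → 3-byte char #4 = E2 88 89.
Offset 11: leading byte 0xC4 = 11000100 → 2-byte char #5 = C4 BE.
Offset 13: leading byte 0xE1 = 11100001 → 3-byte char #6 = E1 82 BC.
Offset 16: leading byte 0xF0 = 11110000 → 4-byte char #7 = F0 90 B4 8E.
Leading byte 0xF0 = 11110000 matches 11110xxx → 4-byte sequence.
Byte 1: 0xF0 = 11110000, payload 000 (3 bits).
Byte 2: 0x90 = 10010000 (10xxxxxx ✓), payload 010000.
Byte 3: 0xB4 = 10110100 (10xxxxxx ✓), payload 110100.
Byte 4: 0x8E = 10001110 (10xxxxxx ✓), payload 001110.
Concatenate: 000010000110100001110 = 0x10D0E (21 bits → U+10D0E).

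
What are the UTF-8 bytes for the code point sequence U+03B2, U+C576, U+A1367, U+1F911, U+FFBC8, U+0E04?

CE B2 EC 95 B6 F2 A1 8D A7 F0 9F A4 91 F3 BF AF 88 E0 B8 84

U+03B2: 2-byte form → CE B2.
U+C576: 3-byte form → EC 95 B6.
U+A1367: 4-byte form → F2 A1 8D A7.
U+1F911: 4-byte form → F0 9F A4 91.
U+FFBC8: 4-byte form → F3 BF AF 88.
U+0E04: 3-byte form → E0 B8 84.
Concatenated (20 bytes): CE B2 EC 95 B6 F2 A1 8D A7 F0 9F A4 91 F3 BF AF 88 E0 B8 84.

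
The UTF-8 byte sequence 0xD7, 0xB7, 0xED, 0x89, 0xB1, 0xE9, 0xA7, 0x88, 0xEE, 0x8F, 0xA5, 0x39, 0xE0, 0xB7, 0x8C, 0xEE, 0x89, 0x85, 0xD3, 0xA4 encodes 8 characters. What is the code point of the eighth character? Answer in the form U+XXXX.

U+04E4

Offset 0: leading byte 0xD7 = 11010111 → 2-byte char #1 = D7 B7.
Offset 2: leading byte 0xED = 11101101 → 3-byte char #2 = ED 89 B1.
Offset 5: leading byte 0xE9 = 11101001 → 3-byte char #3 = E9 A7 88.
Offset 8: leading byte 0xEE = 11101110 → 3-byte char #4 = EE 8F A5.
Offset 11: leading byte 0x39 = 00111001 → 1-byte char #5 = 39.
Offset 12: leading byte 0xE0 = 11100000 → 3-byte char #6 = E0 B7 8C.
Offset 15: leading byte 0xEE = 11101110 → 3-byte char #7 = EE 89 85.
Offset 18: leading byte 0xD3 = 11010011 → 2-byte char #8 = D3 A4.
Leading byte 0xD3 = 11010011 matches 110xxxxx → 2-byte sequence.
Byte 1: 0xD3 = 11010011, payload 10011 (5 bits).
Byte 2: 0xA4 = 10100100 (10xxxxxx ✓), payload 100100.
Concatenate: 10011100100 = 0x4E4 (11 bits → U+04E4).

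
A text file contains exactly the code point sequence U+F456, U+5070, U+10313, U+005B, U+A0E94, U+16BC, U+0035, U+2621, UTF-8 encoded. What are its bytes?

U+F456: 3-byte form → EF 91 96.
U+5070: 3-byte form → E5 81 B0.
U+10313: 4-byte form → F0 90 8C 93.
U+005B: 1-byte form → 5B.
U+A0E94: 4-byte form → F2 A0 BA 94.
U+16BC: 3-byte form → E1 9A BC.
U+0035: 1-byte form → 35.
U+2621: 3-byte form → E2 98 A1.
Concatenated (22 bytes): EF 91 96 E5 81 B0 F0 90 8C 93 5B F2 A0 BA 94 E1 9A BC 35 E2 98 A1.

EF 91 96 E5 81 B0 F0 90 8C 93 5B F2 A0 BA 94 E1 9A BC 35 E2 98 A1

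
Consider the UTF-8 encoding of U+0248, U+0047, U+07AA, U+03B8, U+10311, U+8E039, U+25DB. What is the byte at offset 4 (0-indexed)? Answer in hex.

0xAA

U+0248 → 2-byte form C9 88 at offsets 0–1.
U+0047 → 1-byte form 47 at offsets 2–2.
U+07AA → 2-byte form DE AA at offsets 3–4.
Offset 4 falls in char 3's range; it's byte 2 of DE AA = 0xAA.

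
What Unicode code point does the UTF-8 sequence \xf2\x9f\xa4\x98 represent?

Leading byte 0xF2 = 11110010 matches 11110xxx → 4-byte sequence.
Byte 1: 0xF2 = 11110010, payload 010 (3 bits).
Byte 2: 0x9F = 10011111 (10xxxxxx ✓), payload 011111.
Byte 3: 0xA4 = 10100100 (10xxxxxx ✓), payload 100100.
Byte 4: 0x98 = 10011000 (10xxxxxx ✓), payload 011000.
Concatenate: 010011111100100011000 = 0x9F918 (21 bits → U+9F918).

U+9F918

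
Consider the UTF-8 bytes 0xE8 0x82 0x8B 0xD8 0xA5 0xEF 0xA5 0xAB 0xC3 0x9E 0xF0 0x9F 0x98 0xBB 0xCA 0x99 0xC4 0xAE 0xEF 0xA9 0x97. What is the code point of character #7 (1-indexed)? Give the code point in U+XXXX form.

U+012E

Offset 0: leading byte 0xE8 = 11101000 → 3-byte char #1 = E8 82 8B.
Offset 3: leading byte 0xD8 = 11011000 → 2-byte char #2 = D8 A5.
Offset 5: leading byte 0xEF = 11101111 → 3-byte char #3 = EF A5 AB.
Offset 8: leading byte 0xC3 = 11000011 → 2-byte char #4 = C3 9E.
Offset 10: leading byte 0xF0 = 11110000 → 4-byte char #5 = F0 9F 98 BB.
Offset 14: leading byte 0xCA = 11001010 → 2-byte char #6 = CA 99.
Offset 16: leading byte 0xC4 = 11000100 → 2-byte char #7 = C4 AE.
Leading byte 0xC4 = 11000100 matches 110xxxxx → 2-byte sequence.
Byte 1: 0xC4 = 11000100, payload 00100 (5 bits).
Byte 2: 0xAE = 10101110 (10xxxxxx ✓), payload 101110.
Concatenate: 00100101110 = 0x12E (11 bits → U+012E).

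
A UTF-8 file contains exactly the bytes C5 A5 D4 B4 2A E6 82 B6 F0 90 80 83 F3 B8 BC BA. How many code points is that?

6

Byte at offset 0: 0xC5 = 11000101 → 2-byte char (#1). Advance 2.
Byte at offset 2: 0xD4 = 11010100 → 2-byte char (#2). Advance 2.
Byte at offset 4: 0x2A = 00101010 → 1-byte char (#3). Advance 1.
Byte at offset 5: 0xE6 = 11100110 → 3-byte char (#4). Advance 3.
Byte at offset 8: 0xF0 = 11110000 → 4-byte char (#5). Advance 4.
Byte at offset 12: 0xF3 = 11110011 → 4-byte char (#6). Advance 4.
Reached end at offset 16 after 6 code points.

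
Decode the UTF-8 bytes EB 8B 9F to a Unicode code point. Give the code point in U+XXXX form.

Leading byte 0xEB = 11101011 matches 1110xxxx → 3-byte sequence.
Byte 1: 0xEB = 11101011, payload 1011 (4 bits).
Byte 2: 0x8B = 10001011 (10xxxxxx ✓), payload 001011.
Byte 3: 0x9F = 10011111 (10xxxxxx ✓), payload 011111.
Concatenate: 1011001011011111 = 0xB2DF (16 bits → U+B2DF).

U+B2DF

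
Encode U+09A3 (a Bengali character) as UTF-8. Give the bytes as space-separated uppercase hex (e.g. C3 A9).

E0 A6 A3

U+09A3 = 0x9A3 = 2467 decimal. In range U+0800–U+FFFF → 3-byte form: 1110xxxx 10xxxxxx 10xxxxxx.
Binary (16 bits): 0000100110100011.
Split 4+6+6: 0000 | 100110 | 100011.
Byte 1: 11100000 = 0xE0.
Byte 2: 10100110 = 0xA6.
Byte 3: 10100011 = 0xA3.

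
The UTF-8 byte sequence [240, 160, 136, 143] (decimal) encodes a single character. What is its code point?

U+2020F

Leading byte 0xF0 = 11110000 matches 11110xxx → 4-byte sequence.
Byte 1: 0xF0 = 11110000, payload 000 (3 bits).
Byte 2: 0xA0 = 10100000 (10xxxxxx ✓), payload 100000.
Byte 3: 0x88 = 10001000 (10xxxxxx ✓), payload 001000.
Byte 4: 0x8F = 10001111 (10xxxxxx ✓), payload 001111.
Concatenate: 000100000001000001111 = 0x2020F (21 bits → U+2020F).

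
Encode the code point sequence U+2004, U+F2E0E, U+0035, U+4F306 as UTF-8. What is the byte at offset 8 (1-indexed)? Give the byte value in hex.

0x35

1-indexed offset 8 is 0-indexed offset 7.
U+2004 → 3-byte form E2 80 84 at offsets 0–2.
U+F2E0E → 4-byte form F3 B2 B8 8E at offsets 3–6.
U+0035 → 1-byte form 35 at offsets 7–7.
Offset 7 falls in char 3's range; it's byte 1 of 35 = 0x35.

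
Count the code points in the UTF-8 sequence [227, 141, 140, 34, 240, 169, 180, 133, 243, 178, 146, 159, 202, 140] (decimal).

5

Byte at offset 0: 0xE3 = 11100011 → 3-byte char (#1). Advance 3.
Byte at offset 3: 0x22 = 00100010 → 1-byte char (#2). Advance 1.
Byte at offset 4: 0xF0 = 11110000 → 4-byte char (#3). Advance 4.
Byte at offset 8: 0xF3 = 11110011 → 4-byte char (#4). Advance 4.
Byte at offset 12: 0xCA = 11001010 → 2-byte char (#5). Advance 2.
Reached end at offset 14 after 5 code points.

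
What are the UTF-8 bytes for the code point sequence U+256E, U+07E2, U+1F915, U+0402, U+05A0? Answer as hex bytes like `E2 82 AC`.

E2 95 AE DF A2 F0 9F A4 95 D0 82 D6 A0

U+256E: 3-byte form → E2 95 AE.
U+07E2: 2-byte form → DF A2.
U+1F915: 4-byte form → F0 9F A4 95.
U+0402: 2-byte form → D0 82.
U+05A0: 2-byte form → D6 A0.
Concatenated (13 bytes): E2 95 AE DF A2 F0 9F A4 95 D0 82 D6 A0.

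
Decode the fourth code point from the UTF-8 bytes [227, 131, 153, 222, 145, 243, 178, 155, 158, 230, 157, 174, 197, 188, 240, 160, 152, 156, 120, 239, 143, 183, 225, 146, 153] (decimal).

U+676E

Offset 0: leading byte 0xE3 = 11100011 → 3-byte char #1 = E3 83 99.
Offset 3: leading byte 0xDE = 11011110 → 2-byte char #2 = DE 91.
Offset 5: leading byte 0xF3 = 11110011 → 4-byte char #3 = F3 B2 9B 9E.
Offset 9: leading byte 0xE6 = 11100110 → 3-byte char #4 = E6 9D AE.
Leading byte 0xE6 = 11100110 matches 1110xxxx → 3-byte sequence.
Byte 1: 0xE6 = 11100110, payload 0110 (4 bits).
Byte 2: 0x9D = 10011101 (10xxxxxx ✓), payload 011101.
Byte 3: 0xAE = 10101110 (10xxxxxx ✓), payload 101110.
Concatenate: 0110011101101110 = 0x676E (16 bits → U+676E).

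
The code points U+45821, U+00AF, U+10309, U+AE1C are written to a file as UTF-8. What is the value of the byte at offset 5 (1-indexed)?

1-indexed offset 5 is 0-indexed offset 4.
U+45821 → 4-byte form F1 85 A0 A1 at offsets 0–3.
U+00AF → 2-byte form C2 AF at offsets 4–5.
Offset 4 falls in char 2's range; it's byte 1 of C2 AF = 0xC2.

0xC2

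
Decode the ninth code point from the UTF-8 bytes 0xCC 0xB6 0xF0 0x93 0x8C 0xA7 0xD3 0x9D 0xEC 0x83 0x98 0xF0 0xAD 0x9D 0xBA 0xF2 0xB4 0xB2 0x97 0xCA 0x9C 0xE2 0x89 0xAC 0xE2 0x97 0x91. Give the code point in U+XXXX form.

Offset 0: leading byte 0xCC = 11001100 → 2-byte char #1 = CC B6.
Offset 2: leading byte 0xF0 = 11110000 → 4-byte char #2 = F0 93 8C A7.
Offset 6: leading byte 0xD3 = 11010011 → 2-byte char #3 = D3 9D.
Offset 8: leading byte 0xEC = 11101100 → 3-byte char #4 = EC 83 98.
Offset 11: leading byte 0xF0 = 11110000 → 4-byte char #5 = F0 AD 9D BA.
Offset 15: leading byte 0xF2 = 11110010 → 4-byte char #6 = F2 B4 B2 97.
Offset 19: leading byte 0xCA = 11001010 → 2-byte char #7 = CA 9C.
Offset 21: leading byte 0xE2 = 11100010 → 3-byte char #8 = E2 89 AC.
Offset 24: leading byte 0xE2 = 11100010 → 3-byte char #9 = E2 97 91.
Leading byte 0xE2 = 11100010 matches 1110xxxx → 3-byte sequence.
Byte 1: 0xE2 = 11100010, payload 0010 (4 bits).
Byte 2: 0x97 = 10010111 (10xxxxxx ✓), payload 010111.
Byte 3: 0x91 = 10010001 (10xxxxxx ✓), payload 010001.
Concatenate: 0010010111010001 = 0x25D1 (16 bits → U+25D1).

U+25D1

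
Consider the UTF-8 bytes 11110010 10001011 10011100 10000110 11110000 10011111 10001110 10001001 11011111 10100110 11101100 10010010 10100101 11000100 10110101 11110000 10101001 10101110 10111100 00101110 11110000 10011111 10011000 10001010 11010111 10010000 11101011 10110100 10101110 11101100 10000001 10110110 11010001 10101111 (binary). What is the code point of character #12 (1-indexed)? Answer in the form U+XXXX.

Offset 0: leading byte 0xF2 = 11110010 → 4-byte char #1 = F2 8B 9C 86.
Offset 4: leading byte 0xF0 = 11110000 → 4-byte char #2 = F0 9F 8E 89.
Offset 8: leading byte 0xDF = 11011111 → 2-byte char #3 = DF A6.
Offset 10: leading byte 0xEC = 11101100 → 3-byte char #4 = EC 92 A5.
Offset 13: leading byte 0xC4 = 11000100 → 2-byte char #5 = C4 B5.
Offset 15: leading byte 0xF0 = 11110000 → 4-byte char #6 = F0 A9 AE BC.
Offset 19: leading byte 0x2E = 00101110 → 1-byte char #7 = 2E.
Offset 20: leading byte 0xF0 = 11110000 → 4-byte char #8 = F0 9F 98 8A.
Offset 24: leading byte 0xD7 = 11010111 → 2-byte char #9 = D7 90.
Offset 26: leading byte 0xEB = 11101011 → 3-byte char #10 = EB B4 AE.
Offset 29: leading byte 0xEC = 11101100 → 3-byte char #11 = EC 81 B6.
Offset 32: leading byte 0xD1 = 11010001 → 2-byte char #12 = D1 AF.
Leading byte 0xD1 = 11010001 matches 110xxxxx → 2-byte sequence.
Byte 1: 0xD1 = 11010001, payload 10001 (5 bits).
Byte 2: 0xAF = 10101111 (10xxxxxx ✓), payload 101111.
Concatenate: 10001101111 = 0x46F (11 bits → U+046F).

U+046F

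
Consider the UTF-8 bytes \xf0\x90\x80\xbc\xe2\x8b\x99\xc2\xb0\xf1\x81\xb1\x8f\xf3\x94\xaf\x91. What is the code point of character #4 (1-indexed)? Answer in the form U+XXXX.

Offset 0: leading byte 0xF0 = 11110000 → 4-byte char #1 = F0 90 80 BC.
Offset 4: leading byte 0xE2 = 11100010 → 3-byte char #2 = E2 8B 99.
Offset 7: leading byte 0xC2 = 11000010 → 2-byte char #3 = C2 B0.
Offset 9: leading byte 0xF1 = 11110001 → 4-byte char #4 = F1 81 B1 8F.
Leading byte 0xF1 = 11110001 matches 11110xxx → 4-byte sequence.
Byte 1: 0xF1 = 11110001, payload 001 (3 bits).
Byte 2: 0x81 = 10000001 (10xxxxxx ✓), payload 000001.
Byte 3: 0xB1 = 10110001 (10xxxxxx ✓), payload 110001.
Byte 4: 0x8F = 10001111 (10xxxxxx ✓), payload 001111.
Concatenate: 001000001110001001111 = 0x41C4F (21 bits → U+41C4F).

U+41C4F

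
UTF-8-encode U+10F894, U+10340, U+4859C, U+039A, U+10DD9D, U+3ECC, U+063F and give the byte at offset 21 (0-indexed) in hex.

U+10F894 → 4-byte form F4 8F A2 94 at offsets 0–3.
U+10340 → 4-byte form F0 90 8D 80 at offsets 4–7.
U+4859C → 4-byte form F1 88 96 9C at offsets 8–11.
U+039A → 2-byte form CE 9A at offsets 12–13.
U+10DD9D → 4-byte form F4 8D B6 9D at offsets 14–17.
U+3ECC → 3-byte form E3 BB 8C at offsets 18–20.
U+063F → 2-byte form D8 BF at offsets 21–22.
Offset 21 falls in char 7's range; it's byte 1 of D8 BF = 0xD8.

0xD8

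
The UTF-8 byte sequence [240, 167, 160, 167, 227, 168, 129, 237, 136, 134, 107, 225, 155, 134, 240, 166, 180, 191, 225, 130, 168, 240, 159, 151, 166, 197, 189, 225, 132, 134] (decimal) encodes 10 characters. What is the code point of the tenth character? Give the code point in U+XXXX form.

Offset 0: leading byte 0xF0 = 11110000 → 4-byte char #1 = F0 A7 A0 A7.
Offset 4: leading byte 0xE3 = 11100011 → 3-byte char #2 = E3 A8 81.
Offset 7: leading byte 0xED = 11101101 → 3-byte char #3 = ED 88 86.
Offset 10: leading byte 0x6B = 01101011 → 1-byte char #4 = 6B.
Offset 11: leading byte 0xE1 = 11100001 → 3-byte char #5 = E1 9B 86.
Offset 14: leading byte 0xF0 = 11110000 → 4-byte char #6 = F0 A6 B4 BF.
Offset 18: leading byte 0xE1 = 11100001 → 3-byte char #7 = E1 82 A8.
Offset 21: leading byte 0xF0 = 11110000 → 4-byte char #8 = F0 9F 97 A6.
Offset 25: leading byte 0xC5 = 11000101 → 2-byte char #9 = C5 BD.
Offset 27: leading byte 0xE1 = 11100001 → 3-byte char #10 = E1 84 86.
Leading byte 0xE1 = 11100001 matches 1110xxxx → 3-byte sequence.
Byte 1: 0xE1 = 11100001, payload 0001 (4 bits).
Byte 2: 0x84 = 10000100 (10xxxxxx ✓), payload 000100.
Byte 3: 0x86 = 10000110 (10xxxxxx ✓), payload 000110.
Concatenate: 0001000100000110 = 0x1106 (16 bits → U+1106).

U+1106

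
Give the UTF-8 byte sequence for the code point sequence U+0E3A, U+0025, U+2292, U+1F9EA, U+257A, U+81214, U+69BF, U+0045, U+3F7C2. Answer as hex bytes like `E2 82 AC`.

U+0E3A: 3-byte form → E0 B8 BA.
U+0025: 1-byte form → 25.
U+2292: 3-byte form → E2 8A 92.
U+1F9EA: 4-byte form → F0 9F A7 AA.
U+257A: 3-byte form → E2 95 BA.
U+81214: 4-byte form → F2 81 88 94.
U+69BF: 3-byte form → E6 A6 BF.
U+0045: 1-byte form → 45.
U+3F7C2: 4-byte form → F0 BF 9F 82.
Concatenated (26 bytes): E0 B8 BA 25 E2 8A 92 F0 9F A7 AA E2 95 BA F2 81 88 94 E6 A6 BF 45 F0 BF 9F 82.

E0 B8 BA 25 E2 8A 92 F0 9F A7 AA E2 95 BA F2 81 88 94 E6 A6 BF 45 F0 BF 9F 82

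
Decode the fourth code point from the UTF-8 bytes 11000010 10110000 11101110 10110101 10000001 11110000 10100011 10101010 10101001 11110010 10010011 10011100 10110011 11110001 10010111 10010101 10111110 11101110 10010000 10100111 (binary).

Offset 0: leading byte 0xC2 = 11000010 → 2-byte char #1 = C2 B0.
Offset 2: leading byte 0xEE = 11101110 → 3-byte char #2 = EE B5 81.
Offset 5: leading byte 0xF0 = 11110000 → 4-byte char #3 = F0 A3 AA A9.
Offset 9: leading byte 0xF2 = 11110010 → 4-byte char #4 = F2 93 9C B3.
Leading byte 0xF2 = 11110010 matches 11110xxx → 4-byte sequence.
Byte 1: 0xF2 = 11110010, payload 010 (3 bits).
Byte 2: 0x93 = 10010011 (10xxxxxx ✓), payload 010011.
Byte 3: 0x9C = 10011100 (10xxxxxx ✓), payload 011100.
Byte 4: 0xB3 = 10110011 (10xxxxxx ✓), payload 110011.
Concatenate: 010010011011100110011 = 0x93733 (21 bits → U+93733).

U+93733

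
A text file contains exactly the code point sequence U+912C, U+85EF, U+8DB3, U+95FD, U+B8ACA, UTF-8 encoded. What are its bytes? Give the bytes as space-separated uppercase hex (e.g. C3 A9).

U+912C: 3-byte form → E9 84 AC.
U+85EF: 3-byte form → E8 97 AF.
U+8DB3: 3-byte form → E8 B6 B3.
U+95FD: 3-byte form → E9 97 BD.
U+B8ACA: 4-byte form → F2 B8 AB 8A.
Concatenated (16 bytes): E9 84 AC E8 97 AF E8 B6 B3 E9 97 BD F2 B8 AB 8A.

E9 84 AC E8 97 AF E8 B6 B3 E9 97 BD F2 B8 AB 8A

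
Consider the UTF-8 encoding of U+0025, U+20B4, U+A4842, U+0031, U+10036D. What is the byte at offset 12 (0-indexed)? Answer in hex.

U+0025 → 1-byte form 25 at offsets 0–0.
U+20B4 → 3-byte form E2 82 B4 at offsets 1–3.
U+A4842 → 4-byte form F2 A4 A1 82 at offsets 4–7.
U+0031 → 1-byte form 31 at offsets 8–8.
U+10036D → 4-byte form F4 80 8D AD at offsets 9–12.
Offset 12 falls in char 5's range; it's byte 4 of F4 80 8D AD = 0xAD.

0xAD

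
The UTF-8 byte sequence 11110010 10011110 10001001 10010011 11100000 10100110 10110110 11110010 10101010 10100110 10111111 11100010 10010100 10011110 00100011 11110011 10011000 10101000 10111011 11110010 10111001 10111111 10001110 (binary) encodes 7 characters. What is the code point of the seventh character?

U+B9FCE

Offset 0: leading byte 0xF2 = 11110010 → 4-byte char #1 = F2 9E 89 93.
Offset 4: leading byte 0xE0 = 11100000 → 3-byte char #2 = E0 A6 B6.
Offset 7: leading byte 0xF2 = 11110010 → 4-byte char #3 = F2 AA A6 BF.
Offset 11: leading byte 0xE2 = 11100010 → 3-byte char #4 = E2 94 9E.
Offset 14: leading byte 0x23 = 00100011 → 1-byte char #5 = 23.
Offset 15: leading byte 0xF3 = 11110011 → 4-byte char #6 = F3 98 A8 BB.
Offset 19: leading byte 0xF2 = 11110010 → 4-byte char #7 = F2 B9 BF 8E.
Leading byte 0xF2 = 11110010 matches 11110xxx → 4-byte sequence.
Byte 1: 0xF2 = 11110010, payload 010 (3 bits).
Byte 2: 0xB9 = 10111001 (10xxxxxx ✓), payload 111001.
Byte 3: 0xBF = 10111111 (10xxxxxx ✓), payload 111111.
Byte 4: 0x8E = 10001110 (10xxxxxx ✓), payload 001110.
Concatenate: 010111001111111001110 = 0xB9FCE (21 bits → U+B9FCE).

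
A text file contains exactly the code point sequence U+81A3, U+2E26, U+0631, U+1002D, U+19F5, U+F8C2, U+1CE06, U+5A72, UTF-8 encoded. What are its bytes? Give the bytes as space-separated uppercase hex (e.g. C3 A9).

E8 86 A3 E2 B8 A6 D8 B1 F0 90 80 AD E1 A7 B5 EF A3 82 F0 9C B8 86 E5 A9 B2

U+81A3: 3-byte form → E8 86 A3.
U+2E26: 3-byte form → E2 B8 A6.
U+0631: 2-byte form → D8 B1.
U+1002D: 4-byte form → F0 90 80 AD.
U+19F5: 3-byte form → E1 A7 B5.
U+F8C2: 3-byte form → EF A3 82.
U+1CE06: 4-byte form → F0 9C B8 86.
U+5A72: 3-byte form → E5 A9 B2.
Concatenated (25 bytes): E8 86 A3 E2 B8 A6 D8 B1 F0 90 80 AD E1 A7 B5 EF A3 82 F0 9C B8 86 E5 A9 B2.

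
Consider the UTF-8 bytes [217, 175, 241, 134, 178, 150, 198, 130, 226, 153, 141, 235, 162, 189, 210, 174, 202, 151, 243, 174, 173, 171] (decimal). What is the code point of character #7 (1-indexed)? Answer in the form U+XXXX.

Offset 0: leading byte 0xD9 = 11011001 → 2-byte char #1 = D9 AF.
Offset 2: leading byte 0xF1 = 11110001 → 4-byte char #2 = F1 86 B2 96.
Offset 6: leading byte 0xC6 = 11000110 → 2-byte char #3 = C6 82.
Offset 8: leading byte 0xE2 = 11100010 → 3-byte char #4 = E2 99 8D.
Offset 11: leading byte 0xEB = 11101011 → 3-byte char #5 = EB A2 BD.
Offset 14: leading byte 0xD2 = 11010010 → 2-byte char #6 = D2 AE.
Offset 16: leading byte 0xCA = 11001010 → 2-byte char #7 = CA 97.
Leading byte 0xCA = 11001010 matches 110xxxxx → 2-byte sequence.
Byte 1: 0xCA = 11001010, payload 01010 (5 bits).
Byte 2: 0x97 = 10010111 (10xxxxxx ✓), payload 010111.
Concatenate: 01010010111 = 0x297 (11 bits → U+0297).

U+0297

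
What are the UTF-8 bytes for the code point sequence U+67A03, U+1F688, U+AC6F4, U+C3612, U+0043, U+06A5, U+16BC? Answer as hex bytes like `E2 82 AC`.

F1 A7 A8 83 F0 9F 9A 88 F2 AC 9B B4 F3 83 98 92 43 DA A5 E1 9A BC

U+67A03: 4-byte form → F1 A7 A8 83.
U+1F688: 4-byte form → F0 9F 9A 88.
U+AC6F4: 4-byte form → F2 AC 9B B4.
U+C3612: 4-byte form → F3 83 98 92.
U+0043: 1-byte form → 43.
U+06A5: 2-byte form → DA A5.
U+16BC: 3-byte form → E1 9A BC.
Concatenated (22 bytes): F1 A7 A8 83 F0 9F 9A 88 F2 AC 9B B4 F3 83 98 92 43 DA A5 E1 9A BC.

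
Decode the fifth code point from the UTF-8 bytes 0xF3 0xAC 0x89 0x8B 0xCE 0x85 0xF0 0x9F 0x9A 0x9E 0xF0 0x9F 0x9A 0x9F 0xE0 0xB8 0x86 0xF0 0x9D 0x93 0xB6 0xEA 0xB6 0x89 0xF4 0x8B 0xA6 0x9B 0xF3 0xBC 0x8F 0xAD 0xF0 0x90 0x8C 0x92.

Offset 0: leading byte 0xF3 = 11110011 → 4-byte char #1 = F3 AC 89 8B.
Offset 4: leading byte 0xCE = 11001110 → 2-byte char #2 = CE 85.
Offset 6: leading byte 0xF0 = 11110000 → 4-byte char #3 = F0 9F 9A 9E.
Offset 10: leading byte 0xF0 = 11110000 → 4-byte char #4 = F0 9F 9A 9F.
Offset 14: leading byte 0xE0 = 11100000 → 3-byte char #5 = E0 B8 86.
Leading byte 0xE0 = 11100000 matches 1110xxxx → 3-byte sequence.
Byte 1: 0xE0 = 11100000, payload 0000 (4 bits).
Byte 2: 0xB8 = 10111000 (10xxxxxx ✓), payload 111000.
Byte 3: 0x86 = 10000110 (10xxxxxx ✓), payload 000110.
Concatenate: 0000111000000110 = 0xE06 (16 bits → U+0E06).

U+0E06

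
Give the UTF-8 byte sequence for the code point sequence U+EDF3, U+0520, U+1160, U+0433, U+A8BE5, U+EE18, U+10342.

U+EDF3: 3-byte form → EE B7 B3.
U+0520: 2-byte form → D4 A0.
U+1160: 3-byte form → E1 85 A0.
U+0433: 2-byte form → D0 B3.
U+A8BE5: 4-byte form → F2 A8 AF A5.
U+EE18: 3-byte form → EE B8 98.
U+10342: 4-byte form → F0 90 8D 82.
Concatenated (21 bytes): EE B7 B3 D4 A0 E1 85 A0 D0 B3 F2 A8 AF A5 EE B8 98 F0 90 8D 82.

EE B7 B3 D4 A0 E1 85 A0 D0 B3 F2 A8 AF A5 EE B8 98 F0 90 8D 82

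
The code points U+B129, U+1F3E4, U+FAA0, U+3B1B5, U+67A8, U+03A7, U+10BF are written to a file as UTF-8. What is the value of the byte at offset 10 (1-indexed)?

0xA0

1-indexed offset 10 is 0-indexed offset 9.
U+B129 → 3-byte form EB 84 A9 at offsets 0–2.
U+1F3E4 → 4-byte form F0 9F 8F A4 at offsets 3–6.
U+FAA0 → 3-byte form EF AA A0 at offsets 7–9.
Offset 9 falls in char 3's range; it's byte 3 of EF AA A0 = 0xA0.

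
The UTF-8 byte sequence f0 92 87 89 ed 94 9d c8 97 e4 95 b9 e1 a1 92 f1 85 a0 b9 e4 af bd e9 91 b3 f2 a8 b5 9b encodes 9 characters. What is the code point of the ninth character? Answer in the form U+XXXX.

U+A8D5B

Offset 0: leading byte 0xF0 = 11110000 → 4-byte char #1 = F0 92 87 89.
Offset 4: leading byte 0xED = 11101101 → 3-byte char #2 = ED 94 9D.
Offset 7: leading byte 0xC8 = 11001000 → 2-byte char #3 = C8 97.
Offset 9: leading byte 0xE4 = 11100100 → 3-byte char #4 = E4 95 B9.
Offset 12: leading byte 0xE1 = 11100001 → 3-byte char #5 = E1 A1 92.
Offset 15: leading byte 0xF1 = 11110001 → 4-byte char #6 = F1 85 A0 B9.
Offset 19: leading byte 0xE4 = 11100100 → 3-byte char #7 = E4 AF BD.
Offset 22: leading byte 0xE9 = 11101001 → 3-byte char #8 = E9 91 B3.
Offset 25: leading byte 0xF2 = 11110010 → 4-byte char #9 = F2 A8 B5 9B.
Leading byte 0xF2 = 11110010 matches 11110xxx → 4-byte sequence.
Byte 1: 0xF2 = 11110010, payload 010 (3 bits).
Byte 2: 0xA8 = 10101000 (10xxxxxx ✓), payload 101000.
Byte 3: 0xB5 = 10110101 (10xxxxxx ✓), payload 110101.
Byte 4: 0x9B = 10011011 (10xxxxxx ✓), payload 011011.
Concatenate: 010101000110101011011 = 0xA8D5B (21 bits → U+A8D5B).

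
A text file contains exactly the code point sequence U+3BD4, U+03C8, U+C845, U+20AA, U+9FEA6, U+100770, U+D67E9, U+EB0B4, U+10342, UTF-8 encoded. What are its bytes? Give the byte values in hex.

U+3BD4: 3-byte form → E3 AF 94.
U+03C8: 2-byte form → CF 88.
U+C845: 3-byte form → EC A1 85.
U+20AA: 3-byte form → E2 82 AA.
U+9FEA6: 4-byte form → F2 9F BA A6.
U+100770: 4-byte form → F4 80 9D B0.
U+D67E9: 4-byte form → F3 96 9F A9.
U+EB0B4: 4-byte form → F3 AB 82 B4.
U+10342: 4-byte form → F0 90 8D 82.
Concatenated (31 bytes): E3 AF 94 CF 88 EC A1 85 E2 82 AA F2 9F BA A6 F4 80 9D B0 F3 96 9F A9 F3 AB 82 B4 F0 90 8D 82.

E3 AF 94 CF 88 EC A1 85 E2 82 AA F2 9F BA A6 F4 80 9D B0 F3 96 9F A9 F3 AB 82 B4 F0 90 8D 82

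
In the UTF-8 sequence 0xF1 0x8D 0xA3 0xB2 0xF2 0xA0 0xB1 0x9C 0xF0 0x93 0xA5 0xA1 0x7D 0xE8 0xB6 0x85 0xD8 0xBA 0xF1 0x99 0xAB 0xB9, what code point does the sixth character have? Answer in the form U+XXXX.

Offset 0: leading byte 0xF1 = 11110001 → 4-byte char #1 = F1 8D A3 B2.
Offset 4: leading byte 0xF2 = 11110010 → 4-byte char #2 = F2 A0 B1 9C.
Offset 8: leading byte 0xF0 = 11110000 → 4-byte char #3 = F0 93 A5 A1.
Offset 12: leading byte 0x7D = 01111101 → 1-byte char #4 = 7D.
Offset 13: leading byte 0xE8 = 11101000 → 3-byte char #5 = E8 B6 85.
Offset 16: leading byte 0xD8 = 11011000 → 2-byte char #6 = D8 BA.
Leading byte 0xD8 = 11011000 matches 110xxxxx → 2-byte sequence.
Byte 1: 0xD8 = 11011000, payload 11000 (5 bits).
Byte 2: 0xBA = 10111010 (10xxxxxx ✓), payload 111010.
Concatenate: 11000111010 = 0x63A (11 bits → U+063A).

U+063A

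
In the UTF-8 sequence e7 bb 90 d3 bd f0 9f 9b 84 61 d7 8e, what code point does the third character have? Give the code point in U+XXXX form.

U+1F6C4

Offset 0: leading byte 0xE7 = 11100111 → 3-byte char #1 = E7 BB 90.
Offset 3: leading byte 0xD3 = 11010011 → 2-byte char #2 = D3 BD.
Offset 5: leading byte 0xF0 = 11110000 → 4-byte char #3 = F0 9F 9B 84.
Leading byte 0xF0 = 11110000 matches 11110xxx → 4-byte sequence.
Byte 1: 0xF0 = 11110000, payload 000 (3 bits).
Byte 2: 0x9F = 10011111 (10xxxxxx ✓), payload 011111.
Byte 3: 0x9B = 10011011 (10xxxxxx ✓), payload 011011.
Byte 4: 0x84 = 10000100 (10xxxxxx ✓), payload 000100.
Concatenate: 000011111011011000100 = 0x1F6C4 (21 bits → U+1F6C4).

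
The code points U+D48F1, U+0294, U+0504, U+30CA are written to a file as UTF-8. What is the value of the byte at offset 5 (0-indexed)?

U+D48F1 → 4-byte form F3 94 A3 B1 at offsets 0–3.
U+0294 → 2-byte form CA 94 at offsets 4–5.
Offset 5 falls in char 2's range; it's byte 2 of CA 94 = 0x94.

0x94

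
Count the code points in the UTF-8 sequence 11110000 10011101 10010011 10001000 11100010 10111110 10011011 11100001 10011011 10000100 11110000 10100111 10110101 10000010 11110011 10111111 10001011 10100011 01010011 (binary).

Byte at offset 0: 0xF0 = 11110000 → 4-byte char (#1). Advance 4.
Byte at offset 4: 0xE2 = 11100010 → 3-byte char (#2). Advance 3.
Byte at offset 7: 0xE1 = 11100001 → 3-byte char (#3). Advance 3.
Byte at offset 10: 0xF0 = 11110000 → 4-byte char (#4). Advance 4.
Byte at offset 14: 0xF3 = 11110011 → 4-byte char (#5). Advance 4.
Byte at offset 18: 0x53 = 01010011 → 1-byte char (#6). Advance 1.
Reached end at offset 19 after 6 code points.

6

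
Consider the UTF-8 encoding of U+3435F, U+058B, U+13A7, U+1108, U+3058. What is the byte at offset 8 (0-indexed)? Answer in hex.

0xA7

U+3435F → 4-byte form F0 B4 8D 9F at offsets 0–3.
U+058B → 2-byte form D6 8B at offsets 4–5.
U+13A7 → 3-byte form E1 8E A7 at offsets 6–8.
Offset 8 falls in char 3's range; it's byte 3 of E1 8E A7 = 0xA7.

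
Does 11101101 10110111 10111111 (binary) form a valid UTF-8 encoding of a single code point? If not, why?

invalid (encodes a surrogate (U+D800–U+DFFF))

Structurally a 3-byte sequence; payload = 0xDDFF.
But 0xDDFF is in U+D800–U+DFFF, the surrogate range. Surrogates are not Unicode scalar values and are forbidden in UTF-8.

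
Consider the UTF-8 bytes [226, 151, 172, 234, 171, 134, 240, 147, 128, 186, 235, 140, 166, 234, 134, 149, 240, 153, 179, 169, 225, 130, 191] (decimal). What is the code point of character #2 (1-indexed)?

U+AAC6

Offset 0: leading byte 0xE2 = 11100010 → 3-byte char #1 = E2 97 AC.
Offset 3: leading byte 0xEA = 11101010 → 3-byte char #2 = EA AB 86.
Leading byte 0xEA = 11101010 matches 1110xxxx → 3-byte sequence.
Byte 1: 0xEA = 11101010, payload 1010 (4 bits).
Byte 2: 0xAB = 10101011 (10xxxxxx ✓), payload 101011.
Byte 3: 0x86 = 10000110 (10xxxxxx ✓), payload 000110.
Concatenate: 1010101011000110 = 0xAAC6 (16 bits → U+AAC6).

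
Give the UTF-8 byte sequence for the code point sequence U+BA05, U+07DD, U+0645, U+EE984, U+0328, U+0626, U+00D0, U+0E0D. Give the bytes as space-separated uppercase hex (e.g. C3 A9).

U+BA05: 3-byte form → EB A8 85.
U+07DD: 2-byte form → DF 9D.
U+0645: 2-byte form → D9 85.
U+EE984: 4-byte form → F3 AE A6 84.
U+0328: 2-byte form → CC A8.
U+0626: 2-byte form → D8 A6.
U+00D0: 2-byte form → C3 90.
U+0E0D: 3-byte form → E0 B8 8D.
Concatenated (20 bytes): EB A8 85 DF 9D D9 85 F3 AE A6 84 CC A8 D8 A6 C3 90 E0 B8 8D.

EB A8 85 DF 9D D9 85 F3 AE A6 84 CC A8 D8 A6 C3 90 E0 B8 8D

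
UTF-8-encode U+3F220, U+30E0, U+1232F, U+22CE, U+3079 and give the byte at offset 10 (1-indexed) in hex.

1-indexed offset 10 is 0-indexed offset 9.
U+3F220 → 4-byte form F0 BF 88 A0 at offsets 0–3.
U+30E0 → 3-byte form E3 83 A0 at offsets 4–6.
U+1232F → 4-byte form F0 92 8C AF at offsets 7–10.
Offset 9 falls in char 3's range; it's byte 3 of F0 92 8C AF = 0x8C.

0x8C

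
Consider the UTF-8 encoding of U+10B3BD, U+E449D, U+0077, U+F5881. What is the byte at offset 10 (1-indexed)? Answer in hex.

1-indexed offset 10 is 0-indexed offset 9.
U+10B3BD → 4-byte form F4 8B 8E BD at offsets 0–3.
U+E449D → 4-byte form F3 A4 92 9D at offsets 4–7.
U+0077 → 1-byte form 77 at offsets 8–8.
U+F5881 → 4-byte form F3 B5 A2 81 at offsets 9–12.
Offset 9 falls in char 4's range; it's byte 1 of F3 B5 A2 81 = 0xF3.

0xF3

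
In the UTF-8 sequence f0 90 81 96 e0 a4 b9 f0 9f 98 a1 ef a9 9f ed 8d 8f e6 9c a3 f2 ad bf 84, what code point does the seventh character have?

Offset 0: leading byte 0xF0 = 11110000 → 4-byte char #1 = F0 90 81 96.
Offset 4: leading byte 0xE0 = 11100000 → 3-byte char #2 = E0 A4 B9.
Offset 7: leading byte 0xF0 = 11110000 → 4-byte char #3 = F0 9F 98 A1.
Offset 11: leading byte 0xEF = 11101111 → 3-byte char #4 = EF A9 9F.
Offset 14: leading byte 0xED = 11101101 → 3-byte char #5 = ED 8D 8F.
Offset 17: leading byte 0xE6 = 11100110 → 3-byte char #6 = E6 9C A3.
Offset 20: leading byte 0xF2 = 11110010 → 4-byte char #7 = F2 AD BF 84.
Leading byte 0xF2 = 11110010 matches 11110xxx → 4-byte sequence.
Byte 1: 0xF2 = 11110010, payload 010 (3 bits).
Byte 2: 0xAD = 10101101 (10xxxxxx ✓), payload 101101.
Byte 3: 0xBF = 10111111 (10xxxxxx ✓), payload 111111.
Byte 4: 0x84 = 10000100 (10xxxxxx ✓), payload 000100.
Concatenate: 010101101111111000100 = 0xADFC4 (21 bits → U+ADFC4).

U+ADFC4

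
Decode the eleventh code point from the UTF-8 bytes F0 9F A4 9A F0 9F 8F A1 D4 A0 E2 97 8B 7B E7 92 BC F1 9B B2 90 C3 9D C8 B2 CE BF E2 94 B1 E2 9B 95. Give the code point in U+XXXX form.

U+2531

Offset 0: leading byte 0xF0 = 11110000 → 4-byte char #1 = F0 9F A4 9A.
Offset 4: leading byte 0xF0 = 11110000 → 4-byte char #2 = F0 9F 8F A1.
Offset 8: leading byte 0xD4 = 11010100 → 2-byte char #3 = D4 A0.
Offset 10: leading byte 0xE2 = 11100010 → 3-byte char #4 = E2 97 8B.
Offset 13: leading byte 0x7B = 01111011 → 1-byte char #5 = 7B.
Offset 14: leading byte 0xE7 = 11100111 → 3-byte char #6 = E7 92 BC.
Offset 17: leading byte 0xF1 = 11110001 → 4-byte char #7 = F1 9B B2 90.
Offset 21: leading byte 0xC3 = 11000011 → 2-byte char #8 = C3 9D.
Offset 23: leading byte 0xC8 = 11001000 → 2-byte char #9 = C8 B2.
Offset 25: leading byte 0xCE = 11001110 → 2-byte char #10 = CE BF.
Offset 27: leading byte 0xE2 = 11100010 → 3-byte char #11 = E2 94 B1.
Leading byte 0xE2 = 11100010 matches 1110xxxx → 3-byte sequence.
Byte 1: 0xE2 = 11100010, payload 0010 (4 bits).
Byte 2: 0x94 = 10010100 (10xxxxxx ✓), payload 010100.
Byte 3: 0xB1 = 10110001 (10xxxxxx ✓), payload 110001.
Concatenate: 0010010100110001 = 0x2531 (16 bits → U+2531).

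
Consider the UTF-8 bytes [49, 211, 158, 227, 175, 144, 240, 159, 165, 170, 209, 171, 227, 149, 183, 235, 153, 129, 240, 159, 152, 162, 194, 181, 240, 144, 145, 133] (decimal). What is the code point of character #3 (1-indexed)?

U+3BD0

Offset 0: leading byte 0x31 = 00110001 → 1-byte char #1 = 31.
Offset 1: leading byte 0xD3 = 11010011 → 2-byte char #2 = D3 9E.
Offset 3: leading byte 0xE3 = 11100011 → 3-byte char #3 = E3 AF 90.
Leading byte 0xE3 = 11100011 matches 1110xxxx → 3-byte sequence.
Byte 1: 0xE3 = 11100011, payload 0011 (4 bits).
Byte 2: 0xAF = 10101111 (10xxxxxx ✓), payload 101111.
Byte 3: 0x90 = 10010000 (10xxxxxx ✓), payload 010000.
Concatenate: 0011101111010000 = 0x3BD0 (16 bits → U+3BD0).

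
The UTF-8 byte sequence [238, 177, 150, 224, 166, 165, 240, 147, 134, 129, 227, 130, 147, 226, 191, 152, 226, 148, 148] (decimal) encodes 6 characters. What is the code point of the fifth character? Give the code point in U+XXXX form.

Offset 0: leading byte 0xEE = 11101110 → 3-byte char #1 = EE B1 96.
Offset 3: leading byte 0xE0 = 11100000 → 3-byte char #2 = E0 A6 A5.
Offset 6: leading byte 0xF0 = 11110000 → 4-byte char #3 = F0 93 86 81.
Offset 10: leading byte 0xE3 = 11100011 → 3-byte char #4 = E3 82 93.
Offset 13: leading byte 0xE2 = 11100010 → 3-byte char #5 = E2 BF 98.
Leading byte 0xE2 = 11100010 matches 1110xxxx → 3-byte sequence.
Byte 1: 0xE2 = 11100010, payload 0010 (4 bits).
Byte 2: 0xBF = 10111111 (10xxxxxx ✓), payload 111111.
Byte 3: 0x98 = 10011000 (10xxxxxx ✓), payload 011000.
Concatenate: 0010111111011000 = 0x2FD8 (16 bits → U+2FD8).

U+2FD8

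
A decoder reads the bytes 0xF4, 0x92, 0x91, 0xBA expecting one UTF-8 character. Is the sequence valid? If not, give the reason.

Leading byte 0xF4 = 11110100 → 4-byte form.
Payload = 0x11247A, which exceeds U+10FFFF, the maximum Unicode code point. (Leading bytes F5–FF, or F4 followed by ≥ 0x90, are invalid.)

invalid (encodes a value above U+10FFFF)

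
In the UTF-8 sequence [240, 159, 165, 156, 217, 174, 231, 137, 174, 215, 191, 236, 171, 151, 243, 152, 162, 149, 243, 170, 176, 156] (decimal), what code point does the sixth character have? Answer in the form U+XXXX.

U+D8895

Offset 0: leading byte 0xF0 = 11110000 → 4-byte char #1 = F0 9F A5 9C.
Offset 4: leading byte 0xD9 = 11011001 → 2-byte char #2 = D9 AE.
Offset 6: leading byte 0xE7 = 11100111 → 3-byte char #3 = E7 89 AE.
Offset 9: leading byte 0xD7 = 11010111 → 2-byte char #4 = D7 BF.
Offset 11: leading byte 0xEC = 11101100 → 3-byte char #5 = EC AB 97.
Offset 14: leading byte 0xF3 = 11110011 → 4-byte char #6 = F3 98 A2 95.
Leading byte 0xF3 = 11110011 matches 11110xxx → 4-byte sequence.
Byte 1: 0xF3 = 11110011, payload 011 (3 bits).
Byte 2: 0x98 = 10011000 (10xxxxxx ✓), payload 011000.
Byte 3: 0xA2 = 10100010 (10xxxxxx ✓), payload 100010.
Byte 4: 0x95 = 10010101 (10xxxxxx ✓), payload 010101.
Concatenate: 011011000100010010101 = 0xD8895 (21 bits → U+D8895).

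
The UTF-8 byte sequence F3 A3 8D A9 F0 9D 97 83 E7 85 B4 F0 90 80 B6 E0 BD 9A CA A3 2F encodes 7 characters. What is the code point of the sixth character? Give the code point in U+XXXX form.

U+02A3

Offset 0: leading byte 0xF3 = 11110011 → 4-byte char #1 = F3 A3 8D A9.
Offset 4: leading byte 0xF0 = 11110000 → 4-byte char #2 = F0 9D 97 83.
Offset 8: leading byte 0xE7 = 11100111 → 3-byte char #3 = E7 85 B4.
Offset 11: leading byte 0xF0 = 11110000 → 4-byte char #4 = F0 90 80 B6.
Offset 15: leading byte 0xE0 = 11100000 → 3-byte char #5 = E0 BD 9A.
Offset 18: leading byte 0xCA = 11001010 → 2-byte char #6 = CA A3.
Leading byte 0xCA = 11001010 matches 110xxxxx → 2-byte sequence.
Byte 1: 0xCA = 11001010, payload 01010 (5 bits).
Byte 2: 0xA3 = 10100011 (10xxxxxx ✓), payload 100011.
Concatenate: 01010100011 = 0x2A3 (11 bits → U+02A3).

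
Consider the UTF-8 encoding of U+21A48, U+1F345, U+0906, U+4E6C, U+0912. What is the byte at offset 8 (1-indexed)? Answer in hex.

0x85

1-indexed offset 8 is 0-indexed offset 7.
U+21A48 → 4-byte form F0 A1 A9 88 at offsets 0–3.
U+1F345 → 4-byte form F0 9F 8D 85 at offsets 4–7.
Offset 7 falls in char 2's range; it's byte 4 of F0 9F 8D 85 = 0x85.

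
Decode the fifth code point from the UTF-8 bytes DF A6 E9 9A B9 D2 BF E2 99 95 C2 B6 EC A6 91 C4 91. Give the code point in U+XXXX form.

Offset 0: leading byte 0xDF = 11011111 → 2-byte char #1 = DF A6.
Offset 2: leading byte 0xE9 = 11101001 → 3-byte char #2 = E9 9A B9.
Offset 5: leading byte 0xD2 = 11010010 → 2-byte char #3 = D2 BF.
Offset 7: leading byte 0xE2 = 11100010 → 3-byte char #4 = E2 99 95.
Offset 10: leading byte 0xC2 = 11000010 → 2-byte char #5 = C2 B6.
Leading byte 0xC2 = 11000010 matches 110xxxxx → 2-byte sequence.
Byte 1: 0xC2 = 11000010, payload 00010 (5 bits).
Byte 2: 0xB6 = 10110110 (10xxxxxx ✓), payload 110110.
Concatenate: 00010110110 = 0xB6 (11 bits → U+00B6).

U+00B6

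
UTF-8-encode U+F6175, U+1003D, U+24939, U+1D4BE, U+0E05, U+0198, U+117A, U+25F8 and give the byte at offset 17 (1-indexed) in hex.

1-indexed offset 17 is 0-indexed offset 16.
U+F6175 → 4-byte form F3 B6 85 B5 at offsets 0–3.
U+1003D → 4-byte form F0 90 80 BD at offsets 4–7.
U+24939 → 4-byte form F0 A4 A4 B9 at offsets 8–11.
U+1D4BE → 4-byte form F0 9D 92 BE at offsets 12–15.
U+0E05 → 3-byte form E0 B8 85 at offsets 16–18.
Offset 16 falls in char 5's range; it's byte 1 of E0 B8 85 = 0xE0.

0xE0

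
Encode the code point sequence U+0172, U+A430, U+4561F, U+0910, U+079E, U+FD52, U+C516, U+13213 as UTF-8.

U+0172: 2-byte form → C5 B2.
U+A430: 3-byte form → EA 90 B0.
U+4561F: 4-byte form → F1 85 98 9F.
U+0910: 3-byte form → E0 A4 90.
U+079E: 2-byte form → DE 9E.
U+FD52: 3-byte form → EF B5 92.
U+C516: 3-byte form → EC 94 96.
U+13213: 4-byte form → F0 93 88 93.
Concatenated (24 bytes): C5 B2 EA 90 B0 F1 85 98 9F E0 A4 90 DE 9E EF B5 92 EC 94 96 F0 93 88 93.

C5 B2 EA 90 B0 F1 85 98 9F E0 A4 90 DE 9E EF B5 92 EC 94 96 F0 93 88 93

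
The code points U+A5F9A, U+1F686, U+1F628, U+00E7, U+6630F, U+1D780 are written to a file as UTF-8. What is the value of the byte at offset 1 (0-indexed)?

0xA5

U+A5F9A → 4-byte form F2 A5 BE 9A at offsets 0–3.
Offset 1 falls in char 1's range; it's byte 2 of F2 A5 BE 9A = 0xA5.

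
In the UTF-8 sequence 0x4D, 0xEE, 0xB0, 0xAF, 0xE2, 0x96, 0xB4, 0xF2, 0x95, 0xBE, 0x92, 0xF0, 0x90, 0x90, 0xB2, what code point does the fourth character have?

Offset 0: leading byte 0x4D = 01001101 → 1-byte char #1 = 4D.
Offset 1: leading byte 0xEE = 11101110 → 3-byte char #2 = EE B0 AF.
Offset 4: leading byte 0xE2 = 11100010 → 3-byte char #3 = E2 96 B4.
Offset 7: leading byte 0xF2 = 11110010 → 4-byte char #4 = F2 95 BE 92.
Leading byte 0xF2 = 11110010 matches 11110xxx → 4-byte sequence.
Byte 1: 0xF2 = 11110010, payload 010 (3 bits).
Byte 2: 0x95 = 10010101 (10xxxxxx ✓), payload 010101.
Byte 3: 0xBE = 10111110 (10xxxxxx ✓), payload 111110.
Byte 4: 0x92 = 10010010 (10xxxxxx ✓), payload 010010.
Concatenate: 010010101111110010010 = 0x95F92 (21 bits → U+95F92).

U+95F92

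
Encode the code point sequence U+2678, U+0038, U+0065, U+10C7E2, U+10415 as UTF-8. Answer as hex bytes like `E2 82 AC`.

U+2678: 3-byte form → E2 99 B8.
U+0038: 1-byte form → 38.
U+0065: 1-byte form → 65.
U+10C7E2: 4-byte form → F4 8C 9F A2.
U+10415: 4-byte form → F0 90 90 95.
Concatenated (13 bytes): E2 99 B8 38 65 F4 8C 9F A2 F0 90 90 95.

E2 99 B8 38 65 F4 8C 9F A2 F0 90 90 95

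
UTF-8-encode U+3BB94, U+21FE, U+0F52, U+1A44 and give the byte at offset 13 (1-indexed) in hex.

0x84

1-indexed offset 13 is 0-indexed offset 12.
U+3BB94 → 4-byte form F0 BB AE 94 at offsets 0–3.
U+21FE → 3-byte form E2 87 BE at offsets 4–6.
U+0F52 → 3-byte form E0 BD 92 at offsets 7–9.
U+1A44 → 3-byte form E1 A9 84 at offsets 10–12.
Offset 12 falls in char 4's range; it's byte 3 of E1 A9 84 = 0x84.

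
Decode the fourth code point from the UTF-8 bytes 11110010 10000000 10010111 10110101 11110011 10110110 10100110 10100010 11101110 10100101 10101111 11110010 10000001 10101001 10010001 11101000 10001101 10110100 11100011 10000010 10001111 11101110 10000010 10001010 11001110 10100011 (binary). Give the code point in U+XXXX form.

Offset 0: leading byte 0xF2 = 11110010 → 4-byte char #1 = F2 80 97 B5.
Offset 4: leading byte 0xF3 = 11110011 → 4-byte char #2 = F3 B6 A6 A2.
Offset 8: leading byte 0xEE = 11101110 → 3-byte char #3 = EE A5 AF.
Offset 11: leading byte 0xF2 = 11110010 → 4-byte char #4 = F2 81 A9 91.
Leading byte 0xF2 = 11110010 matches 11110xxx → 4-byte sequence.
Byte 1: 0xF2 = 11110010, payload 010 (3 bits).
Byte 2: 0x81 = 10000001 (10xxxxxx ✓), payload 000001.
Byte 3: 0xA9 = 10101001 (10xxxxxx ✓), payload 101001.
Byte 4: 0x91 = 10010001 (10xxxxxx ✓), payload 010001.
Concatenate: 010000001101001010001 = 0x81A51 (21 bits → U+81A51).

U+81A51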